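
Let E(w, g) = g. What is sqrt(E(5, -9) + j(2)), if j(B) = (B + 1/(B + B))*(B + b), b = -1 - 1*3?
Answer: 3*I*sqrt(6)/2 ≈ 3.6742*I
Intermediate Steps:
b = -4 (b = -1 - 3 = -4)
j(B) = (-4 + B)*(B + 1/(2*B)) (j(B) = (B + 1/(B + B))*(B - 4) = (B + 1/(2*B))*(-4 + B) = (-4 + B)*(B + 1/(2*B)))
sqrt(E(5, -9) + j(2)) = sqrt(-9 + (1/2 + 2**2 - 4*2 - 2/2)) = sqrt(-9 + (1/2 + 4 - 8 - 2*1/2)) = sqrt(-9 + (1/2 + 4 - 8 - 1)) = sqrt(-9 - 9/2) = sqrt(-27/2) = 3*I*sqrt(6)/2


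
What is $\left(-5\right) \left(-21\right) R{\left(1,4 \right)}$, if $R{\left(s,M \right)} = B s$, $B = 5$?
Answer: $525$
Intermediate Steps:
$R{\left(s,M \right)} = 5 s$
$\left(-5\right) \left(-21\right) R{\left(1,4 \right)} = \left(-5\right) \left(-21\right) 5 \cdot 1 = 105 \cdot 5 = 525$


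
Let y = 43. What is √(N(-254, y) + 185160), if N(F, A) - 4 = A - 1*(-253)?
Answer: 2*√46365 ≈ 430.65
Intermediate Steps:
N(F, A) = 257 + A (N(F, A) = 4 + (A - 1*(-253)) = 4 + (A + 253) = 4 + (253 + A) = 257 + A)
√(N(-254, y) + 185160) = √((257 + 43) + 185160) = √(300 + 185160) = √185460 = 2*√46365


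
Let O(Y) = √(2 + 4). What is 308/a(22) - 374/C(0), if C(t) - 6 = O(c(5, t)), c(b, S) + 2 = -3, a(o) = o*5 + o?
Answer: -1087/15 + 187*√6/15 ≈ -41.930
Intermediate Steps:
a(o) = 6*o (a(o) = 5*o + o = 6*o)
c(b, S) = -5 (c(b, S) = -2 - 3 = -5)
O(Y) = √6
C(t) = 6 + √6
308/a(22) - 374/C(0) = 308/((6*22)) - 374/(6 + √6) = 308/132 - 374/(6 + √6) = 308*(1/132) - 374/(6 + √6) = 7/3 - 374/(6 + √6)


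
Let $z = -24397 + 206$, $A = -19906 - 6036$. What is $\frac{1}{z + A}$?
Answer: $- \frac{1}{50133} \approx -1.9947 \cdot 10^{-5}$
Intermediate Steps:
$A = -25942$
$z = -24191$
$\frac{1}{z + A} = \frac{1}{-24191 - 25942} = \frac{1}{-50133} = - \frac{1}{50133}$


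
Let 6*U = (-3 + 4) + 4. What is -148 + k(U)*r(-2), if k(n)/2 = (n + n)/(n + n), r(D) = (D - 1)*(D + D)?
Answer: -124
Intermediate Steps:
r(D) = 2*D*(-1 + D) (r(D) = (-1 + D)*(2*D) = 2*D*(-1 + D))
U = ⅚ (U = ((-3 + 4) + 4)/6 = (1 + 4)/6 = (⅙)*5 = ⅚ ≈ 0.83333)
k(n) = 2 (k(n) = 2*((n + n)/(n + n)) = 2*((2*n)/((2*n))) = 2*((2*n)*(1/(2*n))) = 2*1 = 2)
-148 + k(U)*r(-2) = -148 + 2*(2*(-2)*(-1 - 2)) = -148 + 2*(2*(-2)*(-3)) = -148 + 2*12 = -148 + 24 = -124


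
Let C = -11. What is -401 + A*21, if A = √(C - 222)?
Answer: -401 + 21*I*√233 ≈ -401.0 + 320.55*I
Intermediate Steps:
A = I*√233 (A = √(-11 - 222) = √(-233) = I*√233 ≈ 15.264*I)
-401 + A*21 = -401 + (I*√233)*21 = -401 + 21*I*√233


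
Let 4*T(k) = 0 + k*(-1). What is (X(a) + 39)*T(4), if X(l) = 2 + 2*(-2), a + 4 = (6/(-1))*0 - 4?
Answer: -37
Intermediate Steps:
a = -8 (a = -4 + ((6/(-1))*0 - 4) = -4 + ((6*(-1))*0 - 4) = -4 + (-6*0 - 4) = -4 + (0 - 4) = -4 - 4 = -8)
T(k) = -k/4 (T(k) = (0 + k*(-1))/4 = (0 - k)/4 = (-k)/4 = -k/4)
X(l) = -2 (X(l) = 2 - 4 = -2)
(X(a) + 39)*T(4) = (-2 + 39)*(-¼*4) = 37*(-1) = -37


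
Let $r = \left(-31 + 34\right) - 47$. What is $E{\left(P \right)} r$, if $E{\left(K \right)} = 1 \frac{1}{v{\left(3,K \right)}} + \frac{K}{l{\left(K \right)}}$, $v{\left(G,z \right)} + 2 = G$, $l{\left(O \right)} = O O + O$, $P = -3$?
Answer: $-22$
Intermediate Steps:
$l{\left(O \right)} = O + O^{2}$ ($l{\left(O \right)} = O^{2} + O = O + O^{2}$)
$v{\left(G,z \right)} = -2 + G$
$E{\left(K \right)} = 1 + \frac{1}{1 + K}$ ($E{\left(K \right)} = 1 \frac{1}{-2 + 3} + \frac{K}{K \left(1 + K\right)} = 1 \cdot 1^{-1} + K \frac{1}{K \left(1 + K\right)} = 1 \cdot 1 + \frac{1}{1 + K} = 1 + \frac{1}{1 + K}$)
$r = -44$ ($r = 3 - 47 = -44$)
$E{\left(P \right)} r = \frac{2 - 3}{1 - 3} \left(-44\right) = \frac{1}{-2} \left(-1\right) \left(-44\right) = \left(- \frac{1}{2}\right) \left(-1\right) \left(-44\right) = \frac{1}{2} \left(-44\right) = -22$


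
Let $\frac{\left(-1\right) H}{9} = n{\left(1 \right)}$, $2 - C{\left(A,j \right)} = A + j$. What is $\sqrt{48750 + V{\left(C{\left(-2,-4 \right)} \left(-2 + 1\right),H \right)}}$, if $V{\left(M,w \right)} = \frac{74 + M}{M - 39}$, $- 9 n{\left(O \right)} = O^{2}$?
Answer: $\frac{12 \sqrt{747817}}{47} \approx 220.79$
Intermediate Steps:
$n{\left(O \right)} = - \frac{O^{2}}{9}$
$C{\left(A,j \right)} = 2 - A - j$ ($C{\left(A,j \right)} = 2 - \left(A + j\right) = 2 - A - j$)
$H = 1$ ($H = - 9 \left(- \frac{1^{2}}{9}\right) = - 9 \left(\left(- \frac{1}{9}\right) 1\right) = \left(-9\right) \left(- \frac{1}{9}\right) = 1$)
$V{\left(M,w \right)} = \frac{74 + M}{-39 + M}$
$\sqrt{48750 + V{\left(C{\left(-2,-4 \right)} \left(-2 + 1\right),H \right)}} = \sqrt{48750 + \frac{74 + \left(2 - -2 - -4\right) \left(-2 + 1\right)}{-39 + \left(2 - -2 - -4\right) \left(-2 + 1\right)}} = \sqrt{48750 + \frac{74 + \left(2 + 2 + 4\right) \left(-1\right)}{-39 + \left(2 + 2 + 4\right) \left(-1\right)}} = \sqrt{48750 + \frac{74 + 8 \left(-1\right)}{-39 + 8 \left(-1\right)}} = \sqrt{48750 + \frac{74 - 8}{-39 - 8}} = \sqrt{48750 + \frac{1}{-47} \cdot 66} = \sqrt{48750 - \frac{66}{47}} = \sqrt{\frac{2291184}{47}} = \frac{12 \sqrt{747817}}{47}$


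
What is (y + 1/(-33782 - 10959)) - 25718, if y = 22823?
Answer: -129525196/44741 ≈ -2895.0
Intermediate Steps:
(y + 1/(-33782 - 10959)) - 25718 = (22823 + 1/(-33782 - 10959)) - 25718 = (22823 + 1/(-44741)) - 25718 = (22823 - 1/44741) - 25718 = 1021123842/44741 - 25718 = -129525196/44741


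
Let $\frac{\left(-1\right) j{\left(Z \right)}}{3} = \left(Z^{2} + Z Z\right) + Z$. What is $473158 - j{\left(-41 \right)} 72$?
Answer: $1190494$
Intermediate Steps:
$j{\left(Z \right)} = - 6 Z^{2} - 3 Z$ ($j{\left(Z \right)} = - 3 \left(\left(Z^{2} + Z Z\right) + Z\right) = - 3 \left(\left(Z^{2} + Z^{2}\right) + Z\right) = - 3 \left(2 Z^{2} + Z\right) = - 3 \left(Z + 2 Z^{2}\right) = - 6 Z^{2} - 3 Z$)
$473158 - j{\left(-41 \right)} 72 = 473158 - \left(-3\right) \left(-41\right) \left(1 + 2 \left(-41\right)\right) 72 = 473158 - \left(-3\right) \left(-41\right) \left(1 - 82\right) 72 = 473158 - \left(-3\right) \left(-41\right) \left(-81\right) 72 = 473158 - \left(-9963\right) 72 = 473158 - -717336 = 473158 + 717336 = 1190494$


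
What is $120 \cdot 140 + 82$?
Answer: $16882$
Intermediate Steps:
$120 \cdot 140 + 82 = 16800 + 82 = 16882$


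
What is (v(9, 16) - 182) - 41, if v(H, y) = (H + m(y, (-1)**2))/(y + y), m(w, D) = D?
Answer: -3563/16 ≈ -222.69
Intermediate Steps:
v(H, y) = (1 + H)/(2*y) (v(H, y) = (H + (-1)**2)/(y + y) = (H + 1)/((2*y)) = (1 + H)*(1/(2*y)) = (1 + H)/(2*y))
(v(9, 16) - 182) - 41 = ((1/2)*(1 + 9)/16 - 182) - 41 = ((1/2)*(1/16)*10 - 182) - 41 = (5/16 - 182) - 41 = -2907/16 - 41 = -3563/16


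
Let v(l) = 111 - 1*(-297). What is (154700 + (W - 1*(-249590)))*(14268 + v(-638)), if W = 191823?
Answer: 8748554388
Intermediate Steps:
v(l) = 408 (v(l) = 111 + 297 = 408)
(154700 + (W - 1*(-249590)))*(14268 + v(-638)) = (154700 + (191823 - 1*(-249590)))*(14268 + 408) = (154700 + (191823 + 249590))*14676 = (154700 + 441413)*14676 = 596113*14676 = 8748554388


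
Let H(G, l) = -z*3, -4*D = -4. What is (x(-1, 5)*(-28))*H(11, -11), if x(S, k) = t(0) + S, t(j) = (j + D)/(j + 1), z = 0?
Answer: 0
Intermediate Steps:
D = 1 (D = -¼*(-4) = 1)
t(j) = 1 (t(j) = (j + 1)/(j + 1) = (1 + j)/(1 + j) = 1)
H(G, l) = 0 (H(G, l) = -1*0*3 = 0*3 = 0)
x(S, k) = 1 + S
(x(-1, 5)*(-28))*H(11, -11) = ((1 - 1)*(-28))*0 = (0*(-28))*0 = 0*0 = 0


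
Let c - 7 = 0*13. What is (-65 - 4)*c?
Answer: -483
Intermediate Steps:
c = 7 (c = 7 + 0*13 = 7 + 0 = 7)
(-65 - 4)*c = (-65 - 4)*7 = -69*7 = -483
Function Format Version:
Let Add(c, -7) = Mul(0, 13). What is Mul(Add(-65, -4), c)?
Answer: -483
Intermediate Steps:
c = 7 (c = Add(7, Mul(0, 13)) = Add(7, 0) = 7)
Mul(Add(-65, -4), c) = Mul(Add(-65, -4), 7) = Mul(-69, 7) = -483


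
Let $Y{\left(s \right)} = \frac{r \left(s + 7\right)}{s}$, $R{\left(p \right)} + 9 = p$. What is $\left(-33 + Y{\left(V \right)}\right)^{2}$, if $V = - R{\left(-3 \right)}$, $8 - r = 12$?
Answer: $\frac{13924}{9} \approx 1547.1$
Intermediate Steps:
$r = -4$ ($r = 8 - 12 = -4$)
$R{\left(p \right)} = -9 + p$
$V = 12$ ($V = - (-9 - 3) = \left(-1\right) \left(-12\right) = 12$)
$Y{\left(s \right)} = \frac{-28 - 4 s}{s}$ ($Y{\left(s \right)} = \frac{\left(-4\right) \left(s + 7\right)}{s} = \frac{\left(-4\right) \left(7 + s\right)}{s} = \frac{-28 - 4 s}{s}$)
$\left(-33 + Y{\left(V \right)}\right)^{2} = \left(-33 - \left(4 + \frac{28}{12}\right)\right)^{2} = \left(-33 - \frac{19}{3}\right)^{2} = \left(- \frac{118}{3}\right)^{2} = \frac{13924}{9}$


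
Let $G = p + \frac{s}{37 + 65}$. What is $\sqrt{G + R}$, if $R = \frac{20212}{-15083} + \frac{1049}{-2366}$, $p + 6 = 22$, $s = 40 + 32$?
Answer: $\frac{\sqrt{32498004009579346}}{46666802} \approx 3.863$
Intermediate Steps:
$s = 72$
$p = 16$ ($p = -6 + 22 = 16$)
$G = \frac{284}{17}$ ($G = 16 + \frac{1}{37 + 65} \cdot 72 = 16 + \frac{1}{102} \cdot 72 = 16 + \frac{12}{17} = \frac{284}{17} \approx 16.706$)
$R = - \frac{63643659}{35686378}$ ($R = 20212 \left(- \frac{1}{15083}\right) + 1049 \left(- \frac{1}{2366}\right) = - \frac{20212}{15083} - \frac{1049}{2366} = - \frac{63643659}{35686378} \approx -1.7834$)
$\sqrt{G + R} = \sqrt{\frac{284}{17} - \frac{63643659}{35686378}} = \sqrt{\frac{9052989149}{606668426}} = \frac{\sqrt{32498004009579346}}{46666802}$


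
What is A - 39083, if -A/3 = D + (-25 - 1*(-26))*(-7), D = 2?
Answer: -39068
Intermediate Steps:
A = 15 (A = -3*(2 + (-25 - 1*(-26))*(-7)) = -3*(2 + (-25 + 26)*(-7)) = -3*(2 + 1*(-7)) = -3*(2 - 7) = -3*(-5) = 15)
A - 39083 = 15 - 39083 = -39068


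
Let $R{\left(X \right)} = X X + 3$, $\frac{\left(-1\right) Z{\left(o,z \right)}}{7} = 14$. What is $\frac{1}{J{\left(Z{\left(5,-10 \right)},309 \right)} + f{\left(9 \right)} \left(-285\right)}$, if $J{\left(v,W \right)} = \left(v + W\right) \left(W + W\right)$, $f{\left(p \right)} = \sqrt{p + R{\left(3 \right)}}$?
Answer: $\frac{43466}{5667310893} + \frac{95 \sqrt{21}}{5667310893} \approx 7.7464 \cdot 10^{-6}$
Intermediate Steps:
$Z{\left(o,z \right)} = -98$ ($Z{\left(o,z \right)} = \left(-7\right) 14 = -98$)
$R{\left(X \right)} = 3 + X^{2}$ ($R{\left(X \right)} = X^{2} + 3 = 3 + X^{2}$)
$f{\left(p \right)} = \sqrt{12 + p}$ ($f{\left(p \right)} = \sqrt{p + \left(3 + 3^{2}\right)} = \sqrt{p + \left(3 + 9\right)} = \sqrt{p + 12} = \sqrt{12 + p}$)
$J{\left(v,W \right)} = 2 W \left(W + v\right)$ ($J{\left(v,W \right)} = \left(W + v\right) 2 W = 2 W \left(W + v\right)$)
$\frac{1}{J{\left(Z{\left(5,-10 \right)},309 \right)} + f{\left(9 \right)} \left(-285\right)} = \frac{1}{2 \cdot 309 \left(309 - 98\right) + \sqrt{12 + 9} \left(-285\right)} = \frac{1}{2 \cdot 309 \cdot 211 + \sqrt{21} \left(-285\right)} = \frac{1}{130398 - 285 \sqrt{21}}$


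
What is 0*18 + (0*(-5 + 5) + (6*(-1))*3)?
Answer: -18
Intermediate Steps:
0*18 + (0*(-5 + 5) + (6*(-1))*3) = 0 + (0*0 - 6*3) = 0 + (0 - 18) = 0 - 18 = -18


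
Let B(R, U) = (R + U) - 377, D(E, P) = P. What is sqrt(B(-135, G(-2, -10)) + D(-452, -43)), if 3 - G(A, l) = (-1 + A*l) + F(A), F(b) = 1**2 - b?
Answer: I*sqrt(574) ≈ 23.958*I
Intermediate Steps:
F(b) = 1 - b
G(A, l) = 3 + A - A*l (G(A, l) = 3 - ((-1 + A*l) + (1 - A)) = 3 - (-A + A*l) = 3 + (A - A*l) = 3 + A - A*l)
B(R, U) = -377 + R + U
sqrt(B(-135, G(-2, -10)) + D(-452, -43)) = sqrt((-377 - 135 + (3 - 2 - 1*(-2)*(-10))) - 43) = sqrt((-377 - 135 + (3 - 2 - 20)) - 43) = sqrt((-377 - 135 - 19) - 43) = sqrt(-531 - 43) = sqrt(-574) = I*sqrt(574)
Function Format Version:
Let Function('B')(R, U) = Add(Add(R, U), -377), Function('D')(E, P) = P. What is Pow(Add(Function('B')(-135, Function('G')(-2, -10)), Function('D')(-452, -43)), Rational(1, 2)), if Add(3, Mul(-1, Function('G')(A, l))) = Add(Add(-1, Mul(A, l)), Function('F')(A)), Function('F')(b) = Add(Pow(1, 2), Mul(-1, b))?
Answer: Mul(I, Pow(574, Rational(1, 2))) ≈ Mul(23.958, I)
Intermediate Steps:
Function('F')(b) = Add(1, Mul(-1, b))
Function('G')(A, l) = Add(3, A, Mul(-1, A, l)) (Function('G')(A, l) = Add(3, Mul(-1, Add(Add(-1, Mul(A, l)), Add(1, Mul(-1, A))))) = Add(3, Mul(-1, Add(Mul(-1, A), Mul(A, l)))) = Add(3, Add(A, Mul(-1, A, l))) = Add(3, A, Mul(-1, A, l)))
Function('B')(R, U) = Add(-377, R, U)
Pow(Add(Function('B')(-135, Function('G')(-2, -10)), Function('D')(-452, -43)), Rational(1, 2)) = Pow(Add(Add(-377, -135, Add(3, -2, Mul(-1, -2, -10))), -43), Rational(1, 2)) = Pow(Add(Add(-377, -135, Add(3, -2, -20)), -43), Rational(1, 2)) = Pow(Add(Add(-377, -135, -19), -43), Rational(1, 2)) = Pow(Add(-531, -43), Rational(1, 2)) = Pow(-574, Rational(1, 2)) = Mul(I, Pow(574, Rational(1, 2)))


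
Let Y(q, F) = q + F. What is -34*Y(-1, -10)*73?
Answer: 27302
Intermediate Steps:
Y(q, F) = F + q
-34*Y(-1, -10)*73 = -34*(-10 - 1)*73 = -34*(-11)*73 = 374*73 = 27302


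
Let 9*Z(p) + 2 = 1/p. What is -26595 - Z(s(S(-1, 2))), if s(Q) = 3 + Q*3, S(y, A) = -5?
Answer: -2872235/108 ≈ -26595.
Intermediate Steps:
s(Q) = 3 + 3*Q
Z(p) = -2/9 + 1/(9*p)
-26595 - Z(s(S(-1, 2))) = -26595 - (1 - 2*(3 + 3*(-5)))/(9*(3 + 3*(-5))) = -26595 - (1 - 2*(3 - 15))/(9*(3 - 15)) = -26595 - (1 - 2*(-12))/(9*(-12)) = -26595 - (-1)*(1 + 24)/(9*12) = -26595 - (-1)*25/(9*12) = -26595 - 1*(-25/108) = -26595 + 25/108 = -2872235/108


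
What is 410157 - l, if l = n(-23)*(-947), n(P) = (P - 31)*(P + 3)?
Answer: 1432917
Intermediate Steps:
n(P) = (-31 + P)*(3 + P)
l = -1022760 (l = (-93 + (-23)² - 28*(-23))*(-947) = (-93 + 529 + 644)*(-947) = 1080*(-947) = -1022760)
410157 - l = 410157 - 1*(-1022760) = 410157 + 1022760 = 1432917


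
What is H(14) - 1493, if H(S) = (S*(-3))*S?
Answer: -2081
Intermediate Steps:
H(S) = -3*S**2 (H(S) = (-3*S)*S = -3*S**2)
H(14) - 1493 = -3*14**2 - 1493 = -3*196 - 1493 = -588 - 1493 = -2081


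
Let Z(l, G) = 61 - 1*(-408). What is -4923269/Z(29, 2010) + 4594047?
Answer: 2149684774/469 ≈ 4.5836e+6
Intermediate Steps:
Z(l, G) = 469 (Z(l, G) = 61 + 408 = 469)
-4923269/Z(29, 2010) + 4594047 = -4923269/469 + 4594047 = 2149684774/469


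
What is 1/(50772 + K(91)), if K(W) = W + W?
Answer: 1/50954 ≈ 1.9626e-5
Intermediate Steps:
K(W) = 2*W
1/(50772 + K(91)) = 1/(50772 + 2*91) = 1/(50772 + 182) = 1/50954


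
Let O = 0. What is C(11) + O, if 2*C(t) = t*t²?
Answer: 1331/2 ≈ 665.50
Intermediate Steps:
C(t) = t³/2 (C(t) = (t*t²)/2 = t³/2)
C(11) + O = (½)*11³ + 0 = (½)*1331 + 0 = 1331/2 + 0 = 1331/2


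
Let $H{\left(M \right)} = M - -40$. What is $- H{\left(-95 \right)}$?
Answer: $55$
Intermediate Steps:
$H{\left(M \right)} = 40 + M$ ($H{\left(M \right)} = M + 40 = 40 + M$)
$- H{\left(-95 \right)} = - (40 - 95) = \left(-1\right) \left(-55\right) = 55$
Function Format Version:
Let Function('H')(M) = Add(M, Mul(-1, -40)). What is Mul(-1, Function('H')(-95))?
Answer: 55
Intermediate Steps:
Function('H')(M) = Add(40, M) (Function('H')(M) = Add(M, 40) = Add(40, M))
Mul(-1, Function('H')(-95)) = Mul(-1, Add(40, -95)) = Mul(-1, -55) = 55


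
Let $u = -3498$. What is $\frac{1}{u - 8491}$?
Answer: $- \frac{1}{11989} \approx -8.341 \cdot 10^{-5}$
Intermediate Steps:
$\frac{1}{u - 8491} = \frac{1}{-3498 - 8491} = \frac{1}{-11989} = - \frac{1}{11989}$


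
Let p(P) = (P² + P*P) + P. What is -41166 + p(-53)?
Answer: -35601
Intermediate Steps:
p(P) = P + 2*P² (p(P) = (P² + P²) + P = 2*P² + P = P + 2*P²)
-41166 + p(-53) = -41166 - 53*(1 + 2*(-53)) = -41166 - 53*(1 - 106) = -41166 - 53*(-105) = -41166 + 5565 = -35601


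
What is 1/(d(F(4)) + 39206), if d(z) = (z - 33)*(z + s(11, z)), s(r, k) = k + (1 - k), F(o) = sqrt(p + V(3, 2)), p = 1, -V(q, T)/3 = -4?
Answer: 19593/767764642 + 8*sqrt(13)/383882321 ≈ 2.5595e-5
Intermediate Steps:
V(q, T) = 12 (V(q, T) = -3*(-4) = 12)
F(o) = sqrt(13) (F(o) = sqrt(1 + 12) = sqrt(13))
s(r, k) = 1
d(z) = (1 + z)*(-33 + z) (d(z) = (z - 33)*(z + 1) = (-33 + z)*(1 + z) = (1 + z)*(-33 + z))
1/(d(F(4)) + 39206) = 1/((-33 + (sqrt(13))**2 - 32*sqrt(13)) + 39206) = 1/((-33 + 13 - 32*sqrt(13)) + 39206) = 1/((-20 - 32*sqrt(13)) + 39206) = 1/(39186 - 32*sqrt(13))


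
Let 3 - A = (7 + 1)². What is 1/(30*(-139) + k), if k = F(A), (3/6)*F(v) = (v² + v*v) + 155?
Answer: 1/11024 ≈ 9.0711e-5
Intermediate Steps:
A = -61 (A = 3 - (7 + 1)² = 3 - 1*8² = 3 - 1*64 = 3 - 64 = -61)
F(v) = 310 + 4*v² (F(v) = 2*((v² + v*v) + 155) = 2*((v² + v²) + 155) = 2*(2*v² + 155) = 2*(155 + 2*v²) = 310 + 4*v²)
k = 15194 (k = 310 + 4*(-61)² = 310 + 4*3721 = 310 + 14884 = 15194)
1/(30*(-139) + k) = 1/(30*(-139) + 15194) = 1/(-4170 + 15194) = 1/11024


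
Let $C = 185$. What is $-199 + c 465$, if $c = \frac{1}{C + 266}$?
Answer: $- \frac{89284}{451} \approx -197.97$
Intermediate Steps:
$c = \frac{1}{451}$ ($c = \frac{1}{185 + 266} = \frac{1}{451} \approx 0.0022173$)
$-199 + c 465 = -199 + \frac{1}{451} \cdot 465 = -199 + \frac{465}{451} = - \frac{89284}{451}$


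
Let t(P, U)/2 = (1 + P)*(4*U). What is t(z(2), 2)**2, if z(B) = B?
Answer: 2304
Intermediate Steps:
t(P, U) = 8*U*(1 + P) (t(P, U) = 2*((1 + P)*(4*U)) = 2*(4*U*(1 + P)) = 8*U*(1 + P))
t(z(2), 2)**2 = (8*2*(1 + 2))**2 = (8*2*3)**2 = 48**2 = 2304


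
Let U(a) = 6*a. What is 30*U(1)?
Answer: 180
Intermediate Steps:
30*U(1) = 30*(6*1) = 30*6 = 180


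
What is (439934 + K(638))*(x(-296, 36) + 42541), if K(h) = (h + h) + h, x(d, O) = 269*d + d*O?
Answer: -21093381672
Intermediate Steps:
x(d, O) = 269*d + O*d
K(h) = 3*h (K(h) = 2*h + h = 3*h)
(439934 + K(638))*(x(-296, 36) + 42541) = (439934 + 3*638)*(-296*(269 + 36) + 42541) = (439934 + 1914)*(-296*305 + 42541) = 441848*(-90280 + 42541) = 441848*(-47739) = -21093381672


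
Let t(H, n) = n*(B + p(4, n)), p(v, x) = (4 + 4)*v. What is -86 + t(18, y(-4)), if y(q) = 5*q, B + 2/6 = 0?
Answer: -2158/3 ≈ -719.33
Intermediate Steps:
B = -⅓ (B = -⅓ + 0 = -⅓ ≈ -0.33333)
p(v, x) = 8*v
t(H, n) = 95*n/3 (t(H, n) = n*(-⅓ + 8*4) = n*(-⅓ + 32) = n*(95/3) = 95*n/3)
-86 + t(18, y(-4)) = -86 + 95*(5*(-4))/3 = -86 + (95/3)*(-20) = -86 - 1900/3 = -2158/3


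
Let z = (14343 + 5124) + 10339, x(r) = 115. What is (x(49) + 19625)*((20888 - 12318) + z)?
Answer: 757542240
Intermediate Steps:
z = 29806 (z = 19467 + 10339 = 29806)
(x(49) + 19625)*((20888 - 12318) + z) = (115 + 19625)*((20888 - 12318) + 29806) = 19740*(8570 + 29806) = 19740*38376 = 757542240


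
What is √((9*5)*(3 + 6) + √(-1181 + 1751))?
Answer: √(405 + √570) ≈ 20.709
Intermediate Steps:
√((9*5)*(3 + 6) + √(-1181 + 1751)) = √(45*9 + √570) = √(405 + √570)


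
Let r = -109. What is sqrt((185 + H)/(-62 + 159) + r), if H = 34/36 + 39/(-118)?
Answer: I*sqrt(31566362546)/17169 ≈ 10.348*I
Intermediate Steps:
H = 326/531 (H = 34*(1/36) + 39*(-1/118) = 17/18 - 39/118 = 326/531 ≈ 0.61394)
sqrt((185 + H)/(-62 + 159) + r) = sqrt((185 + 326/531)/(-62 + 159) - 109) = sqrt((98561/531)/97 - 109) = sqrt((98561/531)*(1/97) - 109) = sqrt(98561/51507 - 109) = sqrt(-5515702/51507) = I*sqrt(31566362546)/17169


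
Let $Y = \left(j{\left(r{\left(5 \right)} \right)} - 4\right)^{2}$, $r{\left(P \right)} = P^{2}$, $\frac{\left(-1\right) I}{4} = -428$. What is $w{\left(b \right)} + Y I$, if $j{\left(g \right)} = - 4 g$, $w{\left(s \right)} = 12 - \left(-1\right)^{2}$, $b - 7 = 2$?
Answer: $18517003$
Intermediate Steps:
$I = 1712$ ($I = \left(-4\right) \left(-428\right) = 1712$)
$b = 9$ ($b = 7 + 2 = 9$)
$w{\left(s \right)} = 11$ ($w{\left(s \right)} = 12 - 1 = 11$)
$Y = 10816$ ($Y = \left(- 4 \cdot 5^{2} - 4\right)^{2} = \left(\left(-4\right) 25 - 4\right)^{2} = \left(-100 - 4\right)^{2} = \left(-104\right)^{2} = 10816$)
$w{\left(b \right)} + Y I = 11 + 10816 \cdot 1712 = 11 + 18516992 = 18517003$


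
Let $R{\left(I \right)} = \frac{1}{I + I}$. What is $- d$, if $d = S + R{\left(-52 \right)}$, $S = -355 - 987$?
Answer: $\frac{139569}{104} \approx 1342.0$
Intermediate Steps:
$R{\left(I \right)} = \frac{1}{2 I}$
$S = -1342$ ($S = -355 - 987 = -1342$)
$d = - \frac{139569}{104}$ ($d = -1342 + \frac{1}{2 \left(-52\right)} = -1342 + \frac{1}{2} \left(- \frac{1}{52}\right) = -1342 - \frac{1}{104} = - \frac{139569}{104} \approx -1342.0$)
$- d = \left(-1\right) \left(- \frac{139569}{104}\right) = \frac{139569}{104}$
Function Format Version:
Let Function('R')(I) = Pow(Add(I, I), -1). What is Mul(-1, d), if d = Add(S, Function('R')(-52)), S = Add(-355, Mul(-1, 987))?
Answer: Rational(139569, 104) ≈ 1342.0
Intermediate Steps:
Function('R')(I) = Mul(Rational(1, 2), Pow(I, -1)) (Function('R')(I) = Pow(Mul(2, I), -1) = Mul(Rational(1, 2), Pow(I, -1)))
S = -1342 (S = Add(-355, -987) = -1342)
d = Rational(-139569, 104) (d = Add(-1342, Mul(Rational(1, 2), Pow(-52, -1))) = Add(-1342, Mul(Rational(1, 2), Rational(-1, 52))) = Add(-1342, Rational(-1, 104)) = Rational(-139569, 104) ≈ -1342.0)
Mul(-1, d) = Mul(-1, Rational(-139569, 104)) = Rational(139569, 104)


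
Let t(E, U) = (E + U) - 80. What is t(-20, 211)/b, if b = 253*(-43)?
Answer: -111/10879 ≈ -0.010203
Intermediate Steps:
t(E, U) = -80 + E + U
b = -10879
t(-20, 211)/b = (-80 - 20 + 211)/(-10879) = 111*(-1/10879) = -111/10879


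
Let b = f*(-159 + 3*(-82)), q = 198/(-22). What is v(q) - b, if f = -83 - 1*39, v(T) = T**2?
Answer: -49329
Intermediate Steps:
q = -9 (q = 198*(-1/22) = -9)
f = -122 (f = -83 - 39 = -122)
b = 49410 (b = -122*(-159 + 3*(-82)) = -122*(-159 - 246) = -122*(-405) = 49410)
v(q) - b = (-9)**2 - 1*49410 = 81 - 49410 = -49329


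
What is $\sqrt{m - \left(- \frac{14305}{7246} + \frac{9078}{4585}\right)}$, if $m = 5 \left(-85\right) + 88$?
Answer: $\frac{i \sqrt{371974047070530030}}{33222910} \approx 18.358 i$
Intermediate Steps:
$m = -337$ ($m = -425 + 88 = -337$)
$\sqrt{m - \left(- \frac{14305}{7246} + \frac{9078}{4585}\right)} = \sqrt{-337 - \left(- \frac{14305}{7246} + \frac{9078}{4585}\right)} = \sqrt{-337 - \frac{190763}{33222910}} = \sqrt{- \frac{11196311433}{33222910}} = \frac{i \sqrt{371974047070530030}}{33222910}$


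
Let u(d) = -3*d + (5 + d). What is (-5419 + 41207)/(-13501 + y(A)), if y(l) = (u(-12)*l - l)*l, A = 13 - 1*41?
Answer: 35788/8451 ≈ 4.2348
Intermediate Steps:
A = -28 (A = 13 - 41 = -28)
u(d) = 5 - 2*d
y(l) = 28*l**2 (y(l) = ((5 - 2*(-12))*l - l)*l = ((5 + 24)*l - l)*l = (29*l - l)*l = (28*l)*l = 28*l**2)
(-5419 + 41207)/(-13501 + y(A)) = (-5419 + 41207)/(-13501 + 28*(-28)**2) = 35788/(-13501 + 28*784) = 35788/(-13501 + 21952) = 35788/8451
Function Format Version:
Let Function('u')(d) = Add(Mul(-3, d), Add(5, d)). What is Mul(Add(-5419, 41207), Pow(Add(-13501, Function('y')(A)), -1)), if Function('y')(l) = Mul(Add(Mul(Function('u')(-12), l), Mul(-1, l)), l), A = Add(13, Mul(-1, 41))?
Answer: Rational(35788, 8451) ≈ 4.2348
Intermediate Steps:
A = -28 (A = Add(13, -41) = -28)
Function('u')(d) = Add(5, Mul(-2, d))
Function('y')(l) = Mul(28, Pow(l, 2)) (Function('y')(l) = Mul(Add(Mul(Add(5, Mul(-2, -12)), l), Mul(-1, l)), l) = Mul(Add(Mul(Add(5, 24), l), Mul(-1, l)), l) = Mul(Add(Mul(29, l), Mul(-1, l)), l) = Mul(Mul(28, l), l) = Mul(28, Pow(l, 2)))
Mul(Add(-5419, 41207), Pow(Add(-13501, Function('y')(A)), -1)) = Mul(Add(-5419, 41207), Pow(Add(-13501, Mul(28, Pow(-28, 2))), -1)) = Mul(35788, Pow(Add(-13501, Mul(28, 784)), -1)) = Mul(35788, Pow(Add(-13501, 21952), -1)) = Mul(35788, Pow(8451, -1)) = Mul(35788, Rational(1, 8451)) = Rational(35788, 8451)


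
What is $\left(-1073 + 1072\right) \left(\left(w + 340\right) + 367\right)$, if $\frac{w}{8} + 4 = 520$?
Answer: $-4835$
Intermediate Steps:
$w = 4128$ ($w = -32 + 8 \cdot 520 = -32 + 4160 = 4128$)
$\left(-1073 + 1072\right) \left(\left(w + 340\right) + 367\right) = \left(-1073 + 1072\right) \left(\left(4128 + 340\right) + 367\right) = - (4468 + 367) = \left(-1\right) 4835 = -4835$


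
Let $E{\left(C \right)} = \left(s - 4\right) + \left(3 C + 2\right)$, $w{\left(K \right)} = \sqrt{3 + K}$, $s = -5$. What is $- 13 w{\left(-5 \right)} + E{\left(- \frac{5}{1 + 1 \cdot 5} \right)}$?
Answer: $- \frac{19}{2} - 13 i \sqrt{2} \approx -9.5 - 18.385 i$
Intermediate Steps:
$E{\left(C \right)} = -7 + 3 C$ ($E{\left(C \right)} = \left(-5 - 4\right) + \left(3 C + 2\right) = -9 + \left(2 + 3 C\right) = -7 + 3 C$)
$- 13 w{\left(-5 \right)} + E{\left(- \frac{5}{1 + 1 \cdot 5} \right)} = - 13 \sqrt{3 - 5} - \left(7 - 3 \left(- \frac{5}{1 + 1 \cdot 5}\right)\right) = - 13 \sqrt{-2} - \left(7 - 3 \left(- \frac{5}{1 + 5}\right)\right) = - 13 i \sqrt{2} - \left(7 - 3 \left(- \frac{5}{6}\right)\right) = - 13 i \sqrt{2} - \left(7 - 3 \left(\left(-5\right) \frac{1}{6}\right)\right) = - 13 i \sqrt{2} + \left(-7 + 3 \left(- \frac{5}{6}\right)\right) = - 13 i \sqrt{2} - \frac{19}{2} = - \frac{19}{2} - 13 i \sqrt{2}$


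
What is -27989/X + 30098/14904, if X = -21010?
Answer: 262376759/78283260 ≈ 3.3516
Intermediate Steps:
-27989/X + 30098/14904 = -27989/(-21010) + 30098/14904 = -27989*(-1/21010) + 30098*(1/14904) = 27989/21010 + 15049/7452 = 262376759/78283260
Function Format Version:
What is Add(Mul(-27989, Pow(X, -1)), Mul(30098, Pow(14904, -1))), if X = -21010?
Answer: Rational(262376759, 78283260) ≈ 3.3516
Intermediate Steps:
Add(Mul(-27989, Pow(X, -1)), Mul(30098, Pow(14904, -1))) = Add(Mul(-27989, Pow(-21010, -1)), Mul(30098, Pow(14904, -1))) = Add(Mul(-27989, Rational(-1, 21010)), Mul(30098, Rational(1, 14904))) = Add(Rational(27989, 21010), Rational(15049, 7452)) = Rational(262376759, 78283260)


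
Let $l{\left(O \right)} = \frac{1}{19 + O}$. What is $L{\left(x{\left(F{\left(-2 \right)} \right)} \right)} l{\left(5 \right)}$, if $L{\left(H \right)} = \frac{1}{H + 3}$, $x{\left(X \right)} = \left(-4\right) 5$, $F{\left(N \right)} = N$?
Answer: $- \frac{1}{408} \approx -0.002451$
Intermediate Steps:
$x{\left(X \right)} = -20$
$L{\left(H \right)} = \frac{1}{3 + H}$
$L{\left(x{\left(F{\left(-2 \right)} \right)} \right)} l{\left(5 \right)} = \frac{1}{\left(3 - 20\right) \left(19 + 5\right)} = \frac{1}{\left(-17\right) 24} = \left(- \frac{1}{17}\right) \frac{1}{24} = - \frac{1}{408}$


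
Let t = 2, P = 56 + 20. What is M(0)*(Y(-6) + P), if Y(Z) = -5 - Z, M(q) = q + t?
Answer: 154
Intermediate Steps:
P = 76
M(q) = 2 + q (M(q) = q + 2 = 2 + q)
M(0)*(Y(-6) + P) = (2 + 0)*((-5 - 1*(-6)) + 76) = 2*((-5 + 6) + 76) = 2*(1 + 76) = 2*77 = 154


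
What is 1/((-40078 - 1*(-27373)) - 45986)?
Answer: -1/58691 ≈ -1.7038e-5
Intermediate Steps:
1/((-40078 - 1*(-27373)) - 45986) = 1/((-40078 + 27373) - 45986) = 1/(-12705 - 45986) = 1/(-58691) = -1/58691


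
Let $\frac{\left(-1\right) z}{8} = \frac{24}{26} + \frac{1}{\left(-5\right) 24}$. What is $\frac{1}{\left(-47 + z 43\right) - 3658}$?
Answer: $- \frac{195}{783836} \approx -0.00024878$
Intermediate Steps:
$z = - \frac{1427}{195}$ ($z = - 8 \left(\frac{24}{26} + \frac{1}{\left(-5\right) 24}\right) = - 8 \left(24 \cdot \frac{1}{26} - \frac{1}{120}\right) = - 8 \left(\frac{12}{13} - \frac{1}{120}\right) = \left(-8\right) \frac{1427}{1560} = - \frac{1427}{195} \approx -7.3179$)
$\frac{1}{\left(-47 + z 43\right) - 3658} = \frac{1}{\left(-47 - \frac{61361}{195}\right) - 3658} = \frac{1}{- \frac{70526}{195} - 3658} = \frac{1}{- \frac{783836}{195}} = - \frac{195}{783836}$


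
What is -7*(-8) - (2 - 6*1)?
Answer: 60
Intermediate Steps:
-7*(-8) - (2 - 6*1) = 56 - (2 - 6) = 56 - 1*(-4) = 56 + 4 = 60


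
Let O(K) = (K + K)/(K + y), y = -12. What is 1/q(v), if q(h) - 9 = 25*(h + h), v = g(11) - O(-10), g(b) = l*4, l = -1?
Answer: -11/2601 ≈ -0.0042291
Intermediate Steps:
O(K) = 2*K/(-12 + K) (O(K) = (K + K)/(K - 12) = (2*K)/(-12 + K) = 2*K/(-12 + K))
g(b) = -4 (g(b) = -1*4 = -4)
v = -54/11 (v = -4 - 2*(-10)/(-12 - 10) = -4 - 2*(-10)/(-22) = -4 - 2*(-10)*(-1)/22 = -4 - 1*10/11 = -4 - 10/11 = -54/11 ≈ -4.9091)
q(h) = 9 + 50*h (q(h) = 9 + 25*(h + h) = 9 + 25*(2*h) = 9 + 50*h)
1/q(v) = 1/(9 + 50*(-54/11)) = 1/(9 - 2700/11) = 1/(-2601/11) = -11/2601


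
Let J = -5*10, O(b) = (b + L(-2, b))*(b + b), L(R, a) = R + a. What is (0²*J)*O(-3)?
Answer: 0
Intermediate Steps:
O(b) = 2*b*(-2 + 2*b) (O(b) = (b + (-2 + b))*(b + b) = (-2 + 2*b)*(2*b) = 2*b*(-2 + 2*b))
J = -50
(0²*J)*O(-3) = (0²*(-50))*(4*(-3)*(-1 - 3)) = (0*(-50))*(4*(-3)*(-4)) = 0*48 = 0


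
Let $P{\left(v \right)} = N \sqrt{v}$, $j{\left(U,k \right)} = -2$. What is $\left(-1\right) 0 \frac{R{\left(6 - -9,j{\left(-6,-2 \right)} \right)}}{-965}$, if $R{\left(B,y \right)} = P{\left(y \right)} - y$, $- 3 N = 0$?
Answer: $0$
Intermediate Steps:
$N = 0$ ($N = \left(- \frac{1}{3}\right) 0 = 0$)
$P{\left(v \right)} = 0$ ($P{\left(v \right)} = 0 \sqrt{v} = 0$)
$R{\left(B,y \right)} = - y$ ($R{\left(B,y \right)} = 0 - y = - y$)
$\left(-1\right) 0 \frac{R{\left(6 - -9,j{\left(-6,-2 \right)} \right)}}{-965} = \left(-1\right) 0 \frac{\left(-1\right) \left(-2\right)}{-965} = 0 \cdot 2 \left(- \frac{1}{965}\right) = 0 \left(- \frac{2}{965}\right) = 0$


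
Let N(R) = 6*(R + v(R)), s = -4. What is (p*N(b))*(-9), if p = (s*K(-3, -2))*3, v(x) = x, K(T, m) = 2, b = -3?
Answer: -7776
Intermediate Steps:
N(R) = 12*R (N(R) = 6*(R + R) = 6*(2*R) = 12*R)
p = -24 (p = -4*2*3 = -8*3 = -24)
(p*N(b))*(-9) = -288*(-3)*(-9) = -24*(-36)*(-9) = 864*(-9) = -7776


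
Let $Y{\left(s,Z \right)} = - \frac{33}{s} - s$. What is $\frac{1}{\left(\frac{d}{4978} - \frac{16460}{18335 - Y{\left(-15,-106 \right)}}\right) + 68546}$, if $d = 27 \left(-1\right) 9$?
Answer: $\frac{455930042}{31251748713405} \approx 1.4589 \cdot 10^{-5}$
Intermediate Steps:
$Y{\left(s,Z \right)} = - s - \frac{33}{s}$
$d = -243$ ($d = \left(-27\right) 9 = -243$)
$\frac{1}{\left(\frac{d}{4978} - \frac{16460}{18335 - Y{\left(-15,-106 \right)}}\right) + 68546} = \frac{1}{\left(- \frac{243}{4978} - \frac{16460}{18335 - \left(\left(-1\right) \left(-15\right) - \frac{33}{-15}\right)}\right) + 68546} = \frac{1}{\left(\left(-243\right) \frac{1}{4978} - \frac{16460}{18335 - \left(15 - - \frac{11}{5}\right)}\right) + 68546} = \frac{1}{\left(- \frac{243}{4978} - \frac{16460}{18335 - \left(15 + \frac{11}{5}\right)}\right) + 68546} = \frac{1}{\left(- \frac{243}{4978} - \frac{16460}{18335 - \frac{86}{5}}\right) + 68546} = \frac{1}{\left(- \frac{243}{4978} - \frac{16460}{\frac{91589}{5}}\right) + 68546} = \frac{1}{\left(- \frac{243}{4978} - \frac{82300}{91589}\right) + 68546} = \frac{1}{- \frac{431945527}{455930042} + 68546} = \frac{1}{\frac{31251748713405}{455930042}} = \frac{455930042}{31251748713405}$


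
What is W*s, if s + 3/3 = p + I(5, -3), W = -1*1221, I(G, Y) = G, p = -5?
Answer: 1221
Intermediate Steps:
W = -1221
s = -1 (s = -1 + (-5 + 5) = -1 + 0 = -1)
W*s = -1221*(-1) = 1221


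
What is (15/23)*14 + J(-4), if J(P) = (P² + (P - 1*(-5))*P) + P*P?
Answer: 854/23 ≈ 37.130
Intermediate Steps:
J(P) = 2*P² + P*(5 + P) (J(P) = (P² + (P + 5)*P) + P² = (P² + (5 + P)*P) + P² = (P² + P*(5 + P)) + P² = 2*P² + P*(5 + P))
(15/23)*14 + J(-4) = (15/23)*14 - 4*(5 + 3*(-4)) = (15*(1/23))*14 - 4*(5 - 12) = (15/23)*14 - 4*(-7) = 210/23 + 28 = 854/23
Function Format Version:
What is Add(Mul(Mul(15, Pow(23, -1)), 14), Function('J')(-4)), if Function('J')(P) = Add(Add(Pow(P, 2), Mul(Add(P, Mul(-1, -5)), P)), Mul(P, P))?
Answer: Rational(854, 23) ≈ 37.130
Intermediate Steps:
Function('J')(P) = Add(Mul(2, Pow(P, 2)), Mul(P, Add(5, P))) (Function('J')(P) = Add(Add(Pow(P, 2), Mul(Add(P, 5), P)), Pow(P, 2)) = Add(Add(Pow(P, 2), Mul(Add(5, P), P)), Pow(P, 2)) = Add(Add(Pow(P, 2), Mul(P, Add(5, P))), Pow(P, 2)) = Add(Mul(2, Pow(P, 2)), Mul(P, Add(5, P))))
Add(Mul(Mul(15, Pow(23, -1)), 14), Function('J')(-4)) = Add(Mul(Mul(15, Pow(23, -1)), 14), Mul(-4, Add(5, Mul(3, -4)))) = Add(Mul(Mul(15, Rational(1, 23)), 14), Mul(-4, Add(5, -12))) = Add(Mul(Rational(15, 23), 14), Mul(-4, -7)) = Add(Rational(210, 23), 28) = Rational(854, 23)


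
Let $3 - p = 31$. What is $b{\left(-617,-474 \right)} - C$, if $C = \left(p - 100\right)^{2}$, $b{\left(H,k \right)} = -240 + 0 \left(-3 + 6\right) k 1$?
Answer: $-16624$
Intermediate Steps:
$p = -28$ ($p = 3 - 31 = -28$)
$b{\left(H,k \right)} = -240$ ($b{\left(H,k \right)} = -240 + 0 \cdot 3 k 1 = -240 + 0 k 1 = -240 + 0 \cdot 1 = -240 + 0 = -240$)
$C = 16384$ ($C = \left(-28 - 100\right)^{2} = \left(-128\right)^{2} = 16384$)
$b{\left(-617,-474 \right)} - C = -240 - 16384 = -16624$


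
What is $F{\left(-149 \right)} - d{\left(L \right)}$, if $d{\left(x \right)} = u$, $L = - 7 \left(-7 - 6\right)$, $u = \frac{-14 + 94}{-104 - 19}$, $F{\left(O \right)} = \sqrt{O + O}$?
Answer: $\frac{80}{123} + i \sqrt{298} \approx 0.65041 + 17.263 i$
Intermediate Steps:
$F{\left(O \right)} = \sqrt{2} \sqrt{O}$ ($F{\left(O \right)} = \sqrt{2 O} = \sqrt{2} \sqrt{O}$)
$u = - \frac{80}{123}$ ($u = \frac{80}{-123} = 80 \left(- \frac{1}{123}\right) = - \frac{80}{123} \approx -0.65041$)
$L = 91$ ($L = \left(-7\right) \left(-13\right) = 91$)
$d{\left(x \right)} = - \frac{80}{123}$
$F{\left(-149 \right)} - d{\left(L \right)} = \sqrt{2} \sqrt{-149} - - \frac{80}{123} = \sqrt{2} i \sqrt{149} + \frac{80}{123} = i \sqrt{298} + \frac{80}{123} = \frac{80}{123} + i \sqrt{298}$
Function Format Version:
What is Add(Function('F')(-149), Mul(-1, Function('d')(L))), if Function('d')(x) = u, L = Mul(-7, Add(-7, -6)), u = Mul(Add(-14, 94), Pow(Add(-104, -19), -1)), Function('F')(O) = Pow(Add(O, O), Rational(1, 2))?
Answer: Add(Rational(80, 123), Mul(I, Pow(298, Rational(1, 2)))) ≈ Add(0.65041, Mul(17.263, I))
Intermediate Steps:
Function('F')(O) = Mul(Pow(2, Rational(1, 2)), Pow(O, Rational(1, 2))) (Function('F')(O) = Pow(Mul(2, O), Rational(1, 2)) = Mul(Pow(2, Rational(1, 2)), Pow(O, Rational(1, 2))))
u = Rational(-80, 123) (u = Mul(80, Pow(-123, -1)) = Mul(80, Rational(-1, 123)) = Rational(-80, 123) ≈ -0.65041)
L = 91 (L = Mul(-7, -13) = 91)
Function('d')(x) = Rational(-80, 123)
Add(Function('F')(-149), Mul(-1, Function('d')(L))) = Add(Mul(Pow(2, Rational(1, 2)), Pow(-149, Rational(1, 2))), Mul(-1, Rational(-80, 123))) = Add(Mul(Pow(2, Rational(1, 2)), Mul(I, Pow(149, Rational(1, 2)))), Rational(80, 123)) = Add(Mul(I, Pow(298, Rational(1, 2))), Rational(80, 123)) = Add(Rational(80, 123), Mul(I, Pow(298, Rational(1, 2))))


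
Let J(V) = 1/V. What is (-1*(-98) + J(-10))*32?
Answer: 15664/5 ≈ 3132.8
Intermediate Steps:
J(V) = 1/V
(-1*(-98) + J(-10))*32 = (-1*(-98) + 1/(-10))*32 = (98 - ⅒)*32 = (979/10)*32 = 15664/5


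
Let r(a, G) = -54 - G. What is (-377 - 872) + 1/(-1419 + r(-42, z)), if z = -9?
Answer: -1828537/1464 ≈ -1249.0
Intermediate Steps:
(-377 - 872) + 1/(-1419 + r(-42, z)) = (-377 - 872) + 1/(-1419 + (-54 - 1*(-9))) = -1249 + 1/(-1419 + (-54 + 9)) = -1249 + 1/(-1419 - 45) = -1249 + 1/(-1464) = -1249 - 1/1464 = -1828537/1464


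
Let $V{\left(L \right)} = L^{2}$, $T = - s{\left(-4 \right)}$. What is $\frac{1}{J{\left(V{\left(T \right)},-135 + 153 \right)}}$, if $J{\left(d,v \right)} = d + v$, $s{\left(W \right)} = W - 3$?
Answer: $\frac{1}{67} \approx 0.014925$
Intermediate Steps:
$s{\left(W \right)} = -3 + W$
$T = 7$ ($T = - (-3 - 4) = \left(-1\right) \left(-7\right) = 7$)
$\frac{1}{J{\left(V{\left(T \right)},-135 + 153 \right)}} = \frac{1}{7^{2} + \left(-135 + 153\right)} = \frac{1}{49 + 18} = \frac{1}{67}$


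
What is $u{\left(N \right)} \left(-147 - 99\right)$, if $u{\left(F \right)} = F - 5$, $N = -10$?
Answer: $3690$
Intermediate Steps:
$u{\left(F \right)} = -5 + F$ ($u{\left(F \right)} = F - 5 = -5 + F$)
$u{\left(N \right)} \left(-147 - 99\right) = \left(-5 - 10\right) \left(-147 - 99\right) = - 15 \left(-147 - 99\right) = \left(-15\right) \left(-246\right) = 3690$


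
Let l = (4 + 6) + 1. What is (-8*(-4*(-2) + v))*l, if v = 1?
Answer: -792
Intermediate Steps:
l = 11 (l = 10 + 1 = 11)
(-8*(-4*(-2) + v))*l = -8*(-4*(-2) + 1)*11 = -8*(8 + 1)*11 = -8*9*11 = -72*11 = -792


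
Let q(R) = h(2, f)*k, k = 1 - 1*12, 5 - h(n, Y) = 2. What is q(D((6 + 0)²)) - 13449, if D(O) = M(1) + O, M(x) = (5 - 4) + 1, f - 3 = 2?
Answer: -13482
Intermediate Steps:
f = 5 (f = 3 + 2 = 5)
h(n, Y) = 3 (h(n, Y) = 5 - 1*2 = 5 - 2 = 3)
M(x) = 2 (M(x) = 1 + 1 = 2)
k = -11 (k = 1 - 12 = -11)
D(O) = 2 + O
q(R) = -33 (q(R) = 3*(-11) = -33)
q(D((6 + 0)²)) - 13449 = -33 - 13449 = -13482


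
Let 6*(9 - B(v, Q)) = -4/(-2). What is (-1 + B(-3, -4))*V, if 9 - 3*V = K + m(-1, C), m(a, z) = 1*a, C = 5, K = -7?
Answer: 391/9 ≈ 43.444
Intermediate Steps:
B(v, Q) = 26/3 (B(v, Q) = 9 - (-2)/(3*(-2)) = 9 - (-2)*(-1)/(3*2) = 9 - ⅙*2 = 9 - ⅓ = 26/3)
m(a, z) = a
V = 17/3 (V = 3 - (-7 - 1)/3 = 3 - ⅓*(-8) = 3 + 8/3 = 17/3 ≈ 5.6667)
(-1 + B(-3, -4))*V = (-1 + 26/3)*(17/3) = (23/3)*(17/3) = 391/9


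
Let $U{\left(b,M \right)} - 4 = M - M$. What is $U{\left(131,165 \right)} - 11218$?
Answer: $-11214$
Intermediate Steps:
$U{\left(b,M \right)} = 4$ ($U{\left(b,M \right)} = 4 + \left(M - M\right) = 4 + 0 = 4$)
$U{\left(131,165 \right)} - 11218 = 4 - 11218 = -11214$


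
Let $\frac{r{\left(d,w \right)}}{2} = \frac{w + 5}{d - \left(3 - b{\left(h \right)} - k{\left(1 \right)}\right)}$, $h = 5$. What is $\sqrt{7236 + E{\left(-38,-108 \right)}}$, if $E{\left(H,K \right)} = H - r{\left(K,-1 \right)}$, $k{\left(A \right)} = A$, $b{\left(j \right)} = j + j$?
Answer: $\frac{4 \sqrt{11247}}{5} \approx 84.842$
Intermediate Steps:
$b{\left(j \right)} = 2 j$
$r{\left(d,w \right)} = \frac{2 \left(5 + w\right)}{8 + d}$ ($r{\left(d,w \right)} = 2 \frac{w + 5}{d + \left(\left(1 + 2 \cdot 5\right) - 3\right)} = 2 \frac{5 + w}{d + \left(\left(1 + 10\right) - 3\right)} = 2 \frac{5 + w}{d + \left(11 - 3\right)} = 2 \frac{5 + w}{d + 8} = 2 \frac{5 + w}{8 + d} = \frac{2 \left(5 + w\right)}{8 + d}$)
$E{\left(H,K \right)} = H - \frac{8}{8 + K}$ ($E{\left(H,K \right)} = H - \frac{2 \left(5 - 1\right)}{8 + K} = H - 2 \frac{1}{8 + K} 4 = H - \frac{8}{8 + K}$)
$\sqrt{7236 + E{\left(-38,-108 \right)}} = \sqrt{7236 + \frac{-8 - 38 \left(8 - 108\right)}{8 - 108}} = \sqrt{7236 + \frac{-8 - -3800}{-100}} = \sqrt{7236 - \frac{-8 + 3800}{100}} = \sqrt{7236 - \frac{948}{25}} = \sqrt{\frac{179952}{25}} = \frac{4 \sqrt{11247}}{5}$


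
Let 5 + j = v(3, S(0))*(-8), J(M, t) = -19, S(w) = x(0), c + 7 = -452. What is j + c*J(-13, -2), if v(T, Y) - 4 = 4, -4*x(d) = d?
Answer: 8652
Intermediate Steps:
x(d) = -d/4
c = -459 (c = -7 - 452 = -459)
S(w) = 0 (S(w) = -¼*0 = 0)
v(T, Y) = 8 (v(T, Y) = 4 + 4 = 8)
j = -69 (j = -5 + 8*(-8) = -5 - 64 = -69)
j + c*J(-13, -2) = -69 - 459*(-19) = -69 + 8721 = 8652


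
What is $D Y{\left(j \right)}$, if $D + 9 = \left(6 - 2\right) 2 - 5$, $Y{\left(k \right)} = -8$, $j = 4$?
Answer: $48$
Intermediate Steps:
$D = -6$ ($D = -9 - \left(5 - \left(6 - 2\right) 2\right) = -9 + \left(4 \cdot 2 - 5\right) = -9 + \left(8 - 5\right) = -9 + 3 = -6$)
$D Y{\left(j \right)} = \left(-6\right) \left(-8\right) = 48$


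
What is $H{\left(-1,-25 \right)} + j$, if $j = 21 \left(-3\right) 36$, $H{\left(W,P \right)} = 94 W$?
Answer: $-2362$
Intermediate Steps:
$j = -2268$ ($j = \left(-63\right) 36 = -2268$)
$H{\left(-1,-25 \right)} + j = 94 \left(-1\right) - 2268 = -94 - 2268 = -2362$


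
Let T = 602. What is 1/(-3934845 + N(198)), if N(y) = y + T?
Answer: -1/3934045 ≈ -2.5419e-7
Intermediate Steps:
N(y) = 602 + y (N(y) = y + 602 = 602 + y)
1/(-3934845 + N(198)) = 1/(-3934845 + (602 + 198)) = 1/(-3934845 + 800) = 1/(-3934045) = -1/3934045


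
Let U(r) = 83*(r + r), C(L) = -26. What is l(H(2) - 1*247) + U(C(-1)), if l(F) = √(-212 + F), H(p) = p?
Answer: -4316 + I*√457 ≈ -4316.0 + 21.378*I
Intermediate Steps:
U(r) = 166*r (U(r) = 83*(2*r) = 166*r)
l(H(2) - 1*247) + U(C(-1)) = √(-212 + (2 - 1*247)) + 166*(-26) = √(-212 + (2 - 247)) - 4316 = √(-212 - 245) - 4316 = √(-457) - 4316 = I*√457 - 4316 = -4316 + I*√457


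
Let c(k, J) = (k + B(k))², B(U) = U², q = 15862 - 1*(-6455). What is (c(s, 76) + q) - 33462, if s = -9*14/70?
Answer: -6964329/625 ≈ -11143.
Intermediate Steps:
q = 22317 (q = 15862 + 6455 = 22317)
s = -9/5 (s = -126*1/70 = -9/5 ≈ -1.8000)
c(k, J) = (k + k²)²
(c(s, 76) + q) - 33462 = ((-9/5)²*(1 - 9/5)² + 22317) - 33462 = (81*(-⅘)²/25 + 22317) - 33462 = ((81/25)*(16/25) + 22317) - 33462 = (1296/625 + 22317) - 33462 = 13949421/625 - 33462 = -6964329/625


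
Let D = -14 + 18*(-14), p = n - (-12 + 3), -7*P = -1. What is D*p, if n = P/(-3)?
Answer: -7144/3 ≈ -2381.3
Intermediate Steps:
P = ⅐ (P = -⅐*(-1) = ⅐ ≈ 0.14286)
n = -1/21 (n = (⅐)/(-3) = (⅐)*(-⅓) = -1/21 ≈ -0.047619)
p = 188/21 (p = -1/21 - (-12 + 3) = -1/21 - 1*(-9) = -1/21 + 9 = 188/21 ≈ 8.9524)
D = -266 (D = -14 - 252 = -266)
D*p = -266*188/21 = -7144/3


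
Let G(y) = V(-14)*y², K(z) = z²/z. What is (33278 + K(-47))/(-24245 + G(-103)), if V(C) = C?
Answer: -33231/172771 ≈ -0.19234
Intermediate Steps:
K(z) = z
G(y) = -14*y²
(33278 + K(-47))/(-24245 + G(-103)) = (33278 - 47)/(-24245 - 14*(-103)²) = 33231/(-24245 - 14*10609) = 33231/(-24245 - 148526) = 33231/(-172771) = 33231*(-1/172771) = -33231/172771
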